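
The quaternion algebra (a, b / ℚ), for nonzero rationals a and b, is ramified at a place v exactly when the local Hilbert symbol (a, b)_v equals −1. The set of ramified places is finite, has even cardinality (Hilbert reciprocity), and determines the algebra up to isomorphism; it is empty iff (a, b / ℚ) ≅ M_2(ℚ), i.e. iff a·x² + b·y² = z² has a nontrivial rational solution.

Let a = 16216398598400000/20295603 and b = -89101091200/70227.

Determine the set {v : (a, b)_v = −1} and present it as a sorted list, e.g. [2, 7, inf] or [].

(a, b) ≡ (30030, -66) mod (ℚ^×)²; places V = {2, 3, 5, 7, 11, 13, 17, 37, 43, ∞}.
(a,b)_11: α=1, u≡7; β=1, v≡9 (mod 11); (7|11)=-1, (9|11)=+1; sign (−1)^1·-1^1·+1^1 = +1.
(a,b)_3: α=-5, u≡2; β=-5, v≡2 (mod 3); (2|3)=-1, (2|3)=-1; sign (−1)^1·-1^-5·-1^-5 = -1.
(a,b)_∞: sgn(30030)=+, sgn(-66)=−, so +1.
(a,b)_7: α=1, u≡3; β=0, v≡4 (mod 7); (3|7)=-1, (4|7)=+1; sign (−1)^0·-1^0·+1^1 = +1.
(a,b)_37: α=2, u≡5; β=2, v≡13 (mod 37); (5|37)=-1, (13|37)=-1; sign (−1)^0·-1^2·-1^2 = +1.
(a,b)_43: α=2, u≡24; β=2, v≡12 (mod 43); (24|43)=+1, (12|43)=-1; sign (−1)^0·+1^2·-1^2 = +1.
(a,b)_2: α=11, β=7; u≡7, v≡7 (mod 8); ε(u)ε(v)=1·1, αω(v)=11·0, βω(u)=7·0; sum ≡ 1  ⇒  -1.
(a,b)_5: α=5, u≡1; β=2, v≡1 (mod 5); (1|5)=+1, (1|5)=+1; sign (−1)^0·+1^2·+1^5 = +1.
(a,b)_13: α=1, u≡3; β=0, v≡9 (mod 13); (3|13)=+1, (9|13)=+1; sign (−1)^0·+1^0·+1^1 = +1.
(a,b)_17: α=-4, u≡8; β=-2, v≡4 (mod 17); (8|17)=+1, (4|17)=+1; sign (−1)^0·+1^-2·+1^-4 = +1.
Ram(30030, -66) = {2, 3}; no ℚ_2-point on the conic.

[2, 3]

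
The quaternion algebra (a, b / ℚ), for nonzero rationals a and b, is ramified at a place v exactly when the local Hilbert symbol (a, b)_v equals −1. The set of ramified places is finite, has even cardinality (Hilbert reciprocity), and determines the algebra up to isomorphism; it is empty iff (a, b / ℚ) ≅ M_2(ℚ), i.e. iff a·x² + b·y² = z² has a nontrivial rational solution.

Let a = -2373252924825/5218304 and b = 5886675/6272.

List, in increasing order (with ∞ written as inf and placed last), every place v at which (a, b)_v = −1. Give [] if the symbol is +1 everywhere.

Mod squares: a ≡ -442, b ≡ 646. Check v ∈ {∞, 2, 3, 5, 7, 13, 17, 19, 23}.
v=5: a=5^2·(≡3), b=5^2·(≡1) mod 5; (3|5)=-1, (1|5)=+1; (−1)^{2·2·2}·(-1)^2·(+1)^2 = +1.
v=17: a=17^1·(≡4), b=17^1·(≡15) mod 17; (4|17)=+1, (15|17)=+1; (−1)^{1·1·8}·(+1)^1·(+1)^1 = +1.
v=3: a=3^4·(≡2), b=3^6·(≡1) mod 3; (2|3)=-1, (1|3)=+1; (−1)^{4·6·1}·(-1)^6·(+1)^4 = +1.
v=19: a=19^4·(≡13), b=19^1·(≡15) mod 19; (13|19)=-1, (15|19)=-1; (−1)^{4·1·9}·(-1)^1·(-1)^4 = -1.
v=13: a=13^-1·(≡7), b=13^0·(≡9) mod 13; (7|13)=-1, (9|13)=+1; (−1)^{-1·0·6}·(-1)^0·(+1)^-1 = +1.
v=2: v_2(a)=-13, v_2(b)=-7; units ≡ 3, 3 (mod 8); ε·ε+αω+βω = 1·1+-13·1+-7·1 ≡ 1  ⇒  (a,b)_2 = -1.
v=7: a=7^-2·(≡3), b=7^-2·(≡2) mod 7; (3|7)=-1, (2|7)=+1; (−1)^{-2·-2·3}·(-1)^-2·(+1)^-2 = +1.
v=23: a=23^2·(≡1), b=23^0·(≡2) mod 23; (1|23)=+1, (2|23)=+1; (−1)^{2·0·11}·(+1)^0·(+1)^2 = +1.
v=∞: -442 < 0 and 646 > 0  ⇒  (a,b)_∞ = +1.
(-442, 646 / ℚ) ramifies at {2, 19}: a division algebra.

[2, 19]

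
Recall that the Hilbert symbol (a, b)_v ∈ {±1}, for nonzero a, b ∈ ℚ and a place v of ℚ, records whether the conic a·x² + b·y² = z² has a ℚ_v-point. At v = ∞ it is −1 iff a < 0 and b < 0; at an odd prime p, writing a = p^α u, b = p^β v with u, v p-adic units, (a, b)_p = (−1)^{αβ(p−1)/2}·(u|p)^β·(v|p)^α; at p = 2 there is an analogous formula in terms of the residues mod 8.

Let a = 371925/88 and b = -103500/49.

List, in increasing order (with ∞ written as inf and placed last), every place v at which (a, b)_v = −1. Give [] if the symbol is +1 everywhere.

[2, 3, 11, 19]

(a, b) ≡ (36366, -115) mod (ℚ^×)²; places V = {2, 3, 5, 7, 11, 19, 23, 29, ∞}.
(a,b)_∞: sgn(36366)=+, sgn(-115)=−, so +1.
(a,b)_11: α=-1, u≡6; β=0, v≡2 (mod 11); (6|11)=-1, (2|11)=-1; sign (−1)^0·-1^0·-1^-1 = -1.
(a,b)_7: α=0, u≡2; β=-2, v≡2 (mod 7); (2|7)=+1, (2|7)=+1; sign (−1)^0·+1^-2·+1^0 = +1.
(a,b)_5: α=2, u≡4; β=3, v≡3 (mod 5); (4|5)=+1, (3|5)=-1; sign (−1)^0·+1^3·-1^2 = +1.
(a,b)_2: α=-3, β=2; u≡7, v≡5 (mod 8); ε(u)ε(v)=1·0, αω(v)=-3·1, βω(u)=2·0; sum ≡ 1  ⇒  -1.
(a,b)_3: α=3, u≡2; β=2, v≡2 (mod 3); (2|3)=-1, (2|3)=-1; sign (−1)^0·-1^2·-1^3 = -1.
(a,b)_23: α=0, u≡2; β=1, v≡18 (mod 23); (2|23)=+1, (18|23)=+1; sign (−1)^0·+1^1·+1^0 = +1.
(a,b)_29: α=1, u≡7; β=0, v≡16 (mod 29); (7|29)=+1, (16|29)=+1; sign (−1)^0·+1^0·+1^1 = +1.
(a,b)_19: α=1, u≡2; β=0, v≡8 (mod 19); (2|19)=-1, (8|19)=-1; sign (−1)^0·-1^0·-1^1 = -1.
Ram(36366, -115) = {2, 3, 11, 19}; no ℚ_2-point on the conic.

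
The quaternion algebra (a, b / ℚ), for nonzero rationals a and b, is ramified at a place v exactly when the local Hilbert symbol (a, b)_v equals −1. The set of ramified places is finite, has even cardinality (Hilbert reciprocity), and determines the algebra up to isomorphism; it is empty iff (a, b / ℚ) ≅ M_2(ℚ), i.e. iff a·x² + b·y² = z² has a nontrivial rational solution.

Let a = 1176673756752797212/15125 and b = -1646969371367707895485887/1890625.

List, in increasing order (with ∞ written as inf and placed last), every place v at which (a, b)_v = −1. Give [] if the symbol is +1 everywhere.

Mod squares: a ≡ 56173986635, b ≡ -33392983. Check v ∈ {∞, 2, 3, 5, 7, 11, 13, 17, 23, 31, 37, 41, 43, 47}.
v=5: a=5^-3·(≡2), b=5^-6·(≡3) mod 5; (2|5)=-1, (3|5)=-1; (−1)^{-3·-6·2}·(-1)^-6·(-1)^-3 = -1.
v=43: a=43^2·(≡1), b=43^3·(≡8) mod 43; (1|43)=+1, (8|43)=-1; (−1)^{2·3·21}·(+1)^3·(-1)^2 = +1.
v=17: a=17^3·(≡5), b=17^4·(≡15) mod 17; (5|17)=-1, (15|17)=+1; (−1)^{3·4·8}·(-1)^4·(+1)^3 = +1.
v=7: a=7^2·(≡1), b=7^2·(≡6) mod 7; (1|7)=+1, (6|7)=-1; (−1)^{2·2·3}·(+1)^2·(-1)^2 = +1.
v=∞: 56173986635 > 0 and -33392983 < 0  ⇒  (a,b)_∞ = +1.
v=41: a=41^1·(≡26), b=41^1·(≡23) mod 41; (26|41)=-1, (23|41)=+1; (−1)^{1·1·20}·(-1)^1·(+1)^1 = -1.
v=37: a=37^1·(≡2), b=37^2·(≡15) mod 37; (2|37)=-1, (15|37)=-1; (−1)^{1·2·18}·(-1)^2·(-1)^1 = -1.
v=2: v_2(a)=2, v_2(b)=0; units ≡ 3, 1 (mod 8); ε·ε+αω+βω = 1·0+2·0+0·1 ≡ 0  ⇒  (a,b)_2 = +1.
v=11: a=11^-2·(≡2), b=11^-2·(≡5) mod 11; (2|11)=-1, (5|11)=+1; (−1)^{-2·-2·5}·(-1)^-2·(+1)^-2 = +1.
v=31: a=31^1·(≡5), b=31^1·(≡17) mod 31; (5|31)=+1, (17|31)=-1; (−1)^{1·1·15}·(+1)^1·(-1)^1 = +1.
v=23: a=23^1·(≡15), b=23^2·(≡12) mod 23; (15|23)=-1, (12|23)=+1; (−1)^{1·2·11}·(-1)^2·(+1)^1 = +1.
v=47: a=47^1·(≡31), b=47^1·(≡13) mod 47; (31|47)=-1, (13|47)=-1; (−1)^{1·1·23}·(-1)^1·(-1)^1 = -1.
v=3: a=3^0·(≡2), b=3^2·(≡2) mod 3; (2|3)=-1, (2|3)=-1; (−1)^{0·2·1}·(-1)^2·(-1)^0 = +1.
v=13: a=13^1·(≡7), b=13^1·(≡6) mod 13; (7|13)=-1, (6|13)=-1; (−1)^{1·1·6}·(-1)^1·(-1)^1 = +1.
|Ram(56173986635, -33392983)| = 4, even; anisotropic at {5, 37, 41, 47}.

[5, 37, 41, 47]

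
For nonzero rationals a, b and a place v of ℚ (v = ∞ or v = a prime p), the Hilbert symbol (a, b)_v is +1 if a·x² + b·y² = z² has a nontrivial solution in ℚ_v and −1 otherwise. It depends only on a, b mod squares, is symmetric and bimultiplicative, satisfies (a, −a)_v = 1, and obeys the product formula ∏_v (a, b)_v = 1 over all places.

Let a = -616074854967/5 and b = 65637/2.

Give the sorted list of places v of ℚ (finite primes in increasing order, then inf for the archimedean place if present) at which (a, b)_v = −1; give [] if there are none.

[2, 3]

(a, b) ≡ (-715, 14586) mod (ℚ^×)²; places V = {2, 3, 5, 11, 13, 17, ∞}.
(a,b)_2: α=0, β=-1; u≡5, v≡5 (mod 8); ε(u)ε(v)=0·0, αω(v)=0·1, βω(u)=-1·1; sum ≡ 1  ⇒  -1.
(a,b)_3: α=6, u≡2; β=3, v≡2 (mod 3); (2|3)=-1, (2|3)=-1; sign (−1)^0·-1^3·-1^6 = -1.
(a,b)_∞: sgn(-715)=−, sgn(14586)=+, so +1.
(a,b)_17: α=2, u≡8; β=1, v≡1 (mod 17); (8|17)=+1, (1|17)=+1; sign (−1)^0·+1^1·+1^2 = +1.
(a,b)_13: α=3, u≡10; β=1, v≡9 (mod 13); (10|13)=+1, (9|13)=+1; sign (−1)^0·+1^1·+1^3 = +1.
(a,b)_11: α=3, u≡1; β=1, v≡8 (mod 11); (1|11)=+1, (8|11)=-1; sign (−1)^1·+1^1·-1^3 = +1.
(a,b)_5: α=-1, u≡3; β=0, v≡1 (mod 5); (3|5)=-1, (1|5)=+1; sign (−1)^0·-1^0·+1^-1 = +1.
|Ram(-715, 14586)| = 2, even; anisotropic at {2, 3}.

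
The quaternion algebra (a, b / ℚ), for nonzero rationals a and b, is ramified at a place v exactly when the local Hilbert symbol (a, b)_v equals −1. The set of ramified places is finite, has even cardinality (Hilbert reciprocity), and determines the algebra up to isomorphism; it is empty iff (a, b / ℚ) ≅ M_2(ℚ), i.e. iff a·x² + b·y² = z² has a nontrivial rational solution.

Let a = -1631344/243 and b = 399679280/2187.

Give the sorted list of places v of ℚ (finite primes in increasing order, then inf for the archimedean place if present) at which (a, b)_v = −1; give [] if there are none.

Mod squares: a ≡ -305877, b ≡ 1529385. Check v ∈ {∞, 2, 3, 5, 7, 11, 13, 23, 31}.
v=7: a=7^0·(≡4), b=7^2·(≡4) mod 7; (4|7)=+1, (4|7)=+1; (−1)^{0·2·3}·(+1)^2·(+1)^0 = +1.
v=11: a=11^1·(≡9), b=11^1·(≡8) mod 11; (9|11)=+1, (8|11)=-1; (−1)^{1·1·5}·(+1)^1·(-1)^1 = +1.
v=∞: -305877 < 0 and 1529385 > 0  ⇒  (a,b)_∞ = +1.
v=2: v_2(a)=4, v_2(b)=4; units ≡ 3, 1 (mod 8); ε·ε+αω+βω = 1·0+4·0+4·1 ≡ 0  ⇒  (a,b)_2 = +1.
v=31: a=31^1·(≡22), b=31^1·(≡28) mod 31; (22|31)=-1, (28|31)=+1; (−1)^{1·1·15}·(-1)^1·(+1)^1 = +1.
v=23: a=23^1·(≡18), b=23^1·(≡16) mod 23; (18|23)=+1, (16|23)=+1; (−1)^{1·1·11}·(+1)^1·(+1)^1 = -1.
v=5: a=5^0·(≡2), b=5^1·(≡3) mod 5; (2|5)=-1, (3|5)=-1; (−1)^{0·1·2}·(-1)^1·(-1)^0 = -1.
v=3: a=3^-5·(≡2), b=3^-7·(≡2) mod 3; (2|3)=-1, (2|3)=-1; (−1)^{-5·-7·1}·(-1)^-7·(-1)^-5 = -1.
v=13: a=13^1·(≡3), b=13^1·(≡5) mod 13; (3|13)=+1, (5|13)=-1; (−1)^{1·1·6}·(+1)^1·(-1)^1 = -1.
(-305877, 1529385 / ℚ) ramifies at {3, 5, 13, 23}: a division algebra.

[3, 5, 13, 23]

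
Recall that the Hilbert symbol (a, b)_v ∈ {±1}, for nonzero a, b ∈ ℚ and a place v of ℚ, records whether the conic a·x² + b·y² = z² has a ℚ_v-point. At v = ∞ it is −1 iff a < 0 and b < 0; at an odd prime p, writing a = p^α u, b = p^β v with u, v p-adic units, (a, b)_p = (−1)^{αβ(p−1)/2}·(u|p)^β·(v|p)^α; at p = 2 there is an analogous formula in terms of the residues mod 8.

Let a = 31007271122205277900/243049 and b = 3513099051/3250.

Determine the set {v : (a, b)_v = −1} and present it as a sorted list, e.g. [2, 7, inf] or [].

[13, 37]

(a, b) ≡ (9139, 1430) mod (ℚ^×)²; places V = {2, 3, 5, 7, 11, 13, 17, 19, 23, 29, 37, ∞}.
(a,b)_∞: sgn(9139)=+, sgn(1430)=+, so +1.
(a,b)_29: α=-2, u≡5; β=0, v≡23 (mod 29); (5|29)=+1, (23|29)=+1; sign (−1)^0·+1^0·+1^-2 = +1.
(a,b)_19: α=1, u≡1; β=0, v≡1 (mod 19); (1|19)=+1, (1|19)=+1; sign (−1)^0·+1^0·+1^1 = +1.
(a,b)_7: α=2, u≡4; β=2, v≡1 (mod 7); (4|7)=+1, (1|7)=+1; sign (−1)^0·+1^2·+1^2 = +1.
(a,b)_23: α=4, u≡12; β=2, v≡13 (mod 23); (12|23)=+1, (13|23)=+1; sign (−1)^0·+1^2·+1^4 = +1.
(a,b)_13: α=3, u≡4; β=-1, v≡11 (mod 13); (4|13)=+1, (11|13)=-1; sign (−1)^0·+1^-1·-1^3 = -1.
(a,b)_11: α=4, u≡1; β=1, v≡1 (mod 11); (1|11)=+1, (1|11)=+1; sign (−1)^0·+1^1·+1^4 = +1.
(a,b)_2: α=2, β=-1; u≡3, v≡3 (mod 8); ε(u)ε(v)=1·1, αω(v)=2·1, βω(u)=-1·1; sum ≡ 0  ⇒  +1.
(a,b)_37: α=1, u≡9; β=2, v≡5 (mod 37); (9|37)=+1, (5|37)=-1; sign (−1)^0·+1^2·-1^1 = -1.
(a,b)_3: α=0, u≡1; β=2, v≡2 (mod 3); (1|3)=+1, (2|3)=-1; sign (−1)^0·+1^2·-1^0 = +1.
(a,b)_17: α=-2, u≡5; β=0, v≡2 (mod 17); (5|17)=-1, (2|17)=+1; sign (−1)^0·-1^0·+1^-2 = +1.
(a,b)_5: α=2, u≡4; β=-3, v≡1 (mod 5); (4|5)=+1, (1|5)=+1; sign (−1)^0·+1^-3·+1^2 = +1.
|Ram(9139, 1430)| = 2, even; anisotropic at {13, 37}.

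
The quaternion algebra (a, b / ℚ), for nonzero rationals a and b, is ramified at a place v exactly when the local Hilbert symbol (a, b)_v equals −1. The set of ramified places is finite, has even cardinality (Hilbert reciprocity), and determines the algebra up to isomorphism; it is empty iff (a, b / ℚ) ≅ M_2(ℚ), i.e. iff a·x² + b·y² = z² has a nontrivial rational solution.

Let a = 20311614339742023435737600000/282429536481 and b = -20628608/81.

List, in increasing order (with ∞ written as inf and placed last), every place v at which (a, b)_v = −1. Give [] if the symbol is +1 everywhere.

[5, 23]

(a, b) ≡ (1265, -6578) mod (ℚ^×)²; places V = {2, 3, 5, 7, 11, 13, 23, 29, 31, ∞}.
(a,b)_29: α=2, u≡26; β=0, v≡16 (mod 29); (26|29)=-1, (16|29)=+1; sign (−1)^0·-1^0·+1^2 = +1.
(a,b)_23: α=3, u≡12; β=1, v≡1 (mod 23); (12|23)=+1, (1|23)=+1; sign (−1)^1·+1^1·+1^3 = -1.
(a,b)_3: α=-24, u≡2; β=-4, v≡1 (mod 3); (2|3)=-1, (1|3)=+1; sign (−1)^0·-1^-4·+1^-24 = +1.
(a,b)_11: α=7, u≡4; β=1, v≡10 (mod 11); (4|11)=+1, (10|11)=-1; sign (−1)^1·+1^1·-1^7 = +1.
(a,b)_∞: sgn(1265)=+, sgn(-6578)=−, so +1.
(a,b)_13: α=2, u≡3; β=1, v≡1 (mod 13); (3|13)=+1, (1|13)=+1; sign (−1)^0·+1^1·+1^2 = +1.
(a,b)_2: α=12, β=7; u≡1, v≡7 (mod 8); ε(u)ε(v)=0·1, αω(v)=12·0, βω(u)=7·0; sum ≡ 0  ⇒  +1.
(a,b)_7: α=2, u≡3; β=2, v≡4 (mod 7); (3|7)=-1, (4|7)=+1; sign (−1)^0·-1^2·+1^2 = +1.
(a,b)_5: α=5, u≡2; β=0, v≡2 (mod 5); (2|5)=-1, (2|5)=-1; sign (−1)^0·-1^0·-1^5 = -1.
(a,b)_31: α=2, u≡8; β=0, v≡18 (mod 31); (8|31)=+1, (18|31)=+1; sign (−1)^0·+1^0·+1^2 = +1.
Ram(1265, -6578) = {5, 23}; no ℚ_5-point on the conic.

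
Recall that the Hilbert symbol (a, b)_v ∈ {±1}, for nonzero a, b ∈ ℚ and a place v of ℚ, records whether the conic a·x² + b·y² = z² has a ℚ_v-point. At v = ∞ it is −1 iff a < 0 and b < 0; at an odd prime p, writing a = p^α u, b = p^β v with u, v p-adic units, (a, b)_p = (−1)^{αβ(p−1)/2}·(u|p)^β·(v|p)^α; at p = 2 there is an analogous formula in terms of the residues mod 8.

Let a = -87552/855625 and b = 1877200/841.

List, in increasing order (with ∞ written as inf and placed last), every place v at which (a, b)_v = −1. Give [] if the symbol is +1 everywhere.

Mod squares: a ≡ -38, b ≡ 13. Check v ∈ {∞, 2, 3, 5, 13, 19, 29, 37}.
v=13: a=13^0·(≡4), b=13^1·(≡1) mod 13; (4|13)=+1, (1|13)=+1; (−1)^{0·1·6}·(+1)^1·(+1)^0 = +1.
v=2: v_2(a)=9, v_2(b)=4; units ≡ 5, 5 (mod 8); ε·ε+αω+βω = 0·0+9·1+4·1 ≡ 1  ⇒  (a,b)_2 = -1.
v=19: a=19^1·(≡5), b=19^2·(≡14) mod 19; (5|19)=+1, (14|19)=-1; (−1)^{1·2·9}·(+1)^2·(-1)^1 = -1.
v=3: a=3^2·(≡1), b=3^0·(≡1) mod 3; (1|3)=+1, (1|3)=+1; (−1)^{2·0·1}·(+1)^0·(+1)^2 = +1.
v=37: a=37^-2·(≡21), b=37^0·(≡18) mod 37; (21|37)=+1, (18|37)=-1; (−1)^{-2·0·18}·(+1)^0·(-1)^-2 = +1.
v=∞: -38 < 0 and 13 > 0  ⇒  (a,b)_∞ = +1.
v=5: a=5^-4·(≡2), b=5^2·(≡3) mod 5; (2|5)=-1, (3|5)=-1; (−1)^{-4·2·2}·(-1)^2·(-1)^-4 = +1.
v=29: a=29^0·(≡16), b=29^-2·(≡1) mod 29; (16|29)=+1, (1|29)=+1; (−1)^{0·-2·14}·(+1)^-2·(+1)^0 = +1.
|Ram(-38, 13)| = 2, even; anisotropic at {2, 19}.

[2, 19]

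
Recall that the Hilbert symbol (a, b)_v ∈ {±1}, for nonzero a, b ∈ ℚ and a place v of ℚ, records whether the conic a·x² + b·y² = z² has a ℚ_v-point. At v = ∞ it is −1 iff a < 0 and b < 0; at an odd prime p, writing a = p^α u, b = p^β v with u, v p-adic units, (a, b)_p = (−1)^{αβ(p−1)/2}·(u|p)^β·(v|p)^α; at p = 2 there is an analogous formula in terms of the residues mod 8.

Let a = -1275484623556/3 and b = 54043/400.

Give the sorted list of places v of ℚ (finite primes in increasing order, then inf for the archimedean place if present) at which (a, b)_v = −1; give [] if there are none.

Mod squares: a ≡ -226083, b ≡ 187. Check v ∈ {∞, 2, 3, 5, 11, 13, 17, 31}.
v=5: a=5^0·(≡3), b=5^-2·(≡3) mod 5; (3|5)=-1, (3|5)=-1; (−1)^{0·-2·2}·(-1)^-2·(-1)^0 = +1.
v=11: a=11^5·(≡8), b=11^1·(≡10) mod 11; (8|11)=-1, (10|11)=-1; (−1)^{5·1·5}·(-1)^1·(-1)^5 = -1.
v=∞: -226083 < 0 and 187 > 0  ⇒  (a,b)_∞ = +1.
v=2: v_2(a)=2, v_2(b)=-4; units ≡ 5, 3 (mod 8); ε·ε+αω+βω = 0·1+2·1+-4·1 ≡ 0  ⇒  (a,b)_2 = +1.
v=13: a=13^1·(≡12), b=13^0·(≡8) mod 13; (12|13)=+1, (8|13)=-1; (−1)^{1·0·6}·(+1)^0·(-1)^1 = -1.
v=31: a=31^1·(≡21), b=31^0·(≡7) mod 31; (21|31)=-1, (7|31)=+1; (−1)^{1·0·15}·(-1)^0·(+1)^1 = +1.
v=3: a=3^-1·(≡2), b=3^0·(≡1) mod 3; (2|3)=-1, (1|3)=+1; (−1)^{-1·0·1}·(-1)^0·(+1)^-1 = +1.
v=17: a=17^3·(≡10), b=17^3·(≡5) mod 17; (10|17)=-1, (5|17)=-1; (−1)^{3·3·8}·(-1)^3·(-1)^3 = +1.
(-226083, 187 / ℚ) ramifies at {11, 13}: a division algebra.

[11, 13]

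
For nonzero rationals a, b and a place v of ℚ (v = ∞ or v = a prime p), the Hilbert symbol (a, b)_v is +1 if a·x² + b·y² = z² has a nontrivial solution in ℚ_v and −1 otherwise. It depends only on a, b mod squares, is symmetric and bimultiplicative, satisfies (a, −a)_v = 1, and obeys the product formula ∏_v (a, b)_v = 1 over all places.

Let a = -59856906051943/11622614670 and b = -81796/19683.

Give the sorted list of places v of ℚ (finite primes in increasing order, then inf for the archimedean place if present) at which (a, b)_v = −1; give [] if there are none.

[2, 3, 5, inf]

(a, b) ≡ (-210, -3) mod (ℚ^×)²; places V = {2, 3, 5, 7, 11, 13, ∞}.
(a,b)_7: α=1, u≡3; β=0, v≡1 (mod 7); (3|7)=-1, (1|7)=+1; sign (−1)^0·-1^0·+1^1 = +1.
(a,b)_11: α=6, u≡2; β=2, v≡7 (mod 11); (2|11)=-1, (7|11)=-1; sign (−1)^0·-1^2·-1^6 = +1.
(a,b)_2: α=-1, β=2; u≡7, v≡5 (mod 8); ε(u)ε(v)=1·0, αω(v)=-1·1, βω(u)=2·0; sum ≡ 1  ⇒  -1.
(a,b)_13: α=6, u≡5; β=2, v≡10 (mod 13); (5|13)=-1, (10|13)=+1; sign (−1)^0·-1^2·+1^6 = +1.
(a,b)_5: α=-1, u≡3; β=0, v≡3 (mod 5); (3|5)=-1, (3|5)=-1; sign (−1)^0·-1^0·-1^-1 = -1.
(a,b)_3: α=-19, u≡2; β=-9, v≡2 (mod 3); (2|3)=-1, (2|3)=-1; sign (−1)^1·-1^-9·-1^-19 = -1.
(a,b)_∞: sgn(-210)=−, sgn(-3)=−, so -1.
|Ram(-210, -3)| = 4, even; anisotropic at {2, 3, 5, ∞}.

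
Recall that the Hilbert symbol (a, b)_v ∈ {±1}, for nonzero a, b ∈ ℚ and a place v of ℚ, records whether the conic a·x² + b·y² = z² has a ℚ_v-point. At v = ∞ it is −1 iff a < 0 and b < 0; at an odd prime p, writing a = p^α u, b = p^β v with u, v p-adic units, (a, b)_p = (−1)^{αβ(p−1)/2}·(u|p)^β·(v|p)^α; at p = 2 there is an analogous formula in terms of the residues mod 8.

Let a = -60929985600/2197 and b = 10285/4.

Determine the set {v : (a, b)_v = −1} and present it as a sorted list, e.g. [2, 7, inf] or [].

[5, 13]

(a, b) ≡ (-13, 85) mod (ℚ^×)²; places V = {2, 3, 5, 11, 13, 17, ∞}.
(a,b)_∞: sgn(-13)=−, sgn(85)=+, so +1.
(a,b)_2: α=6, β=-2; u≡3, v≡5 (mod 8); ε(u)ε(v)=1·0, αω(v)=6·1, βω(u)=-2·1; sum ≡ 0  ⇒  +1.
(a,b)_11: α=4, u≡1; β=2, v≡2 (mod 11); (1|11)=+1, (2|11)=-1; sign (−1)^0·+1^2·-1^4 = +1.
(a,b)_5: α=2, u≡3; β=1, v≡3 (mod 5); (3|5)=-1, (3|5)=-1; sign (−1)^0·-1^1·-1^2 = -1.
(a,b)_13: α=-3, u≡10; β=0, v≡7 (mod 13); (10|13)=+1, (7|13)=-1; sign (−1)^0·+1^0·-1^-3 = -1.
(a,b)_3: α=2, u≡2; β=0, v≡1 (mod 3); (2|3)=-1, (1|3)=+1; sign (−1)^0·-1^0·+1^2 = +1.
(a,b)_17: α=2, u≡16; β=1, v≡11 (mod 17); (16|17)=+1, (11|17)=-1; sign (−1)^0·+1^1·-1^2 = +1.
|Ram(-13, 85)| = 2, even; anisotropic at {5, 13}.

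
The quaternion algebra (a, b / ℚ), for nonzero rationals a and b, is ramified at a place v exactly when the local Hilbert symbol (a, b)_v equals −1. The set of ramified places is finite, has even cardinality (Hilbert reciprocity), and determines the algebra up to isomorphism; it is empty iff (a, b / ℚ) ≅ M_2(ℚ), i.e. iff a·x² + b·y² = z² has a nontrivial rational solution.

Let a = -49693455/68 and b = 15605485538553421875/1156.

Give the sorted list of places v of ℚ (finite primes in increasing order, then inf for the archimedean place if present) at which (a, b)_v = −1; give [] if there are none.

Mod squares: a ≡ -260015, b ≡ 91. Check v ∈ {∞, 2, 3, 5, 7, 13, 17, 19, 23}.
v=7: a=7^1·(≡4), b=7^3·(≡6) mod 7; (4|7)=+1, (6|7)=-1; (−1)^{1·3·3}·(+1)^3·(-1)^1 = +1.
v=23: a=23^1·(≡11), b=23^2·(≡20) mod 23; (11|23)=-1, (20|23)=-1; (−1)^{1·2·11}·(-1)^2·(-1)^1 = -1.
v=17: a=17^-1·(≡11), b=17^-2·(≡7) mod 17; (11|17)=-1, (7|17)=-1; (−1)^{-1·-2·8}·(-1)^-2·(-1)^-1 = -1.
v=19: a=19^3·(≡15), b=19^6·(≡2) mod 19; (15|19)=-1, (2|19)=-1; (−1)^{3·6·9}·(-1)^6·(-1)^3 = -1.
v=3: a=3^2·(≡1), b=3^2·(≡1) mod 3; (1|3)=+1, (1|3)=+1; (−1)^{2·2·1}·(+1)^2·(+1)^2 = +1.
v=2: v_2(a)=-2, v_2(b)=-2; units ≡ 1, 3 (mod 8); ε·ε+αω+βω = 0·1+-2·1+-2·0 ≡ 0  ⇒  (a,b)_2 = +1.
v=5: a=5^1·(≡3), b=5^6·(≡4) mod 5; (3|5)=-1, (4|5)=+1; (−1)^{1·6·2}·(-1)^6·(+1)^1 = +1.
v=∞: -260015 < 0 and 91 > 0  ⇒  (a,b)_∞ = +1.
v=13: a=13^0·(≡11), b=13^1·(≡11) mod 13; (11|13)=-1, (11|13)=-1; (−1)^{0·1·6}·(-1)^1·(-1)^0 = -1.
|Ram(-260015, 91)| = 4, even; anisotropic at {13, 17, 19, 23}.

[13, 17, 19, 23]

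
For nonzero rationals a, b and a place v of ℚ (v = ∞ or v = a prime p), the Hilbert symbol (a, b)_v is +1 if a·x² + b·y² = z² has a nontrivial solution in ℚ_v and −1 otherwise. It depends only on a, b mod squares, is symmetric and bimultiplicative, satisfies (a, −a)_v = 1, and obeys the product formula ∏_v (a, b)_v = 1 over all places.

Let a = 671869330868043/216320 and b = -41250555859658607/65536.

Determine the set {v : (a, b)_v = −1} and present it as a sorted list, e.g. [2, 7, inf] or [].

[3, 5, 7, 19]

Mod squares: a ≡ 983535, b ≡ -14007. Check v ∈ {∞, 2, 3, 5, 7, 11, 13, 17, 19, 23, 29}.
v=∞: 983535 > 0 and -14007 < 0  ⇒  (a,b)_∞ = +1.
v=29: a=29^1·(≡27), b=29^1·(≡10) mod 29; (27|29)=-1, (10|29)=-1; (−1)^{1·1·14}·(-1)^1·(-1)^1 = +1.
v=7: a=7^3·(≡2), b=7^3·(≡1) mod 7; (2|7)=+1, (1|7)=+1; (−1)^{3·3·3}·(+1)^3·(+1)^3 = -1.
v=17: a=17^1·(≡4), b=17^2·(≡1) mod 17; (4|17)=+1, (1|17)=+1; (−1)^{1·2·8}·(+1)^2·(+1)^1 = +1.
v=5: a=5^-1·(≡2), b=5^0·(≡3) mod 5; (2|5)=-1, (3|5)=-1; (−1)^{-1·0·2}·(-1)^0·(-1)^-1 = -1.
v=3: a=3^3·(≡2), b=3^3·(≡2) mod 3; (2|3)=-1, (2|3)=-1; (−1)^{3·3·1}·(-1)^3·(-1)^3 = -1.
v=2: v_2(a)=-8, v_2(b)=-16; units ≡ 7, 1 (mod 8); ε·ε+αω+βω = 1·0+-8·0+-16·0 ≡ 0  ⇒  (a,b)_2 = +1.
v=11: a=11^4·(≡1), b=11^2·(≡10) mod 11; (1|11)=+1, (10|11)=-1; (−1)^{4·2·5}·(+1)^2·(-1)^4 = +1.
v=13: a=13^-2·(≡8), b=13^0·(≡2) mod 13; (8|13)=-1, (2|13)=-1; (−1)^{-2·0·6}·(-1)^0·(-1)^-2 = +1.
v=23: a=23^2·(≡4), b=23^3·(≡9) mod 23; (4|23)=+1, (9|23)=+1; (−1)^{2·3·11}·(+1)^3·(+1)^2 = +1.
v=19: a=19^1·(≡11), b=19^2·(≡18) mod 19; (11|19)=+1, (18|19)=-1; (−1)^{1·2·9}·(+1)^2·(-1)^1 = -1.
(983535, -14007 / ℚ) ramifies at {3, 5, 7, 19}: a division algebra.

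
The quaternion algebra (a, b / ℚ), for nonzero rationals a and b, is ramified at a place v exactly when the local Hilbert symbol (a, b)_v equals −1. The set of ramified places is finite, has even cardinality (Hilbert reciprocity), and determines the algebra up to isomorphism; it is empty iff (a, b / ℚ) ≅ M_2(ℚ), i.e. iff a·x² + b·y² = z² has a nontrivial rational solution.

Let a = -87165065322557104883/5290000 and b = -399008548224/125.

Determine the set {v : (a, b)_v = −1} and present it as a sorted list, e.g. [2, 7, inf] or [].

(a, b) ≡ (-1547, -41470) mod (ℚ^×)²; places V = {2, 3, 5, 7, 11, 13, 17, 23, 29, 37, ∞}.
(a,b)_2: α=-4, β=7; u≡5, v≡1 (mod 8); ε(u)ε(v)=0·0, αω(v)=-4·0, βω(u)=7·1; sum ≡ 1  ⇒  -1.
(a,b)_37: α=2, u≡21; β=0, v≡3 (mod 37); (21|37)=+1, (3|37)=+1; sign (−1)^0·+1^0·+1^2 = +1.
(a,b)_23: α=-2, u≡5; β=0, v≡21 (mod 23); (5|23)=-1, (21|23)=-1; sign (−1)^0·-1^0·-1^-2 = +1.
(a,b)_∞: sgn(-1547)=−, sgn(-41470)=−, so -1.
(a,b)_7: α=3, u≡3; β=0, v≡6 (mod 7); (3|7)=-1, (6|7)=-1; sign (−1)^0·-1^0·-1^3 = -1.
(a,b)_17: α=3, u≡12; β=4, v≡5 (mod 17); (12|17)=-1, (5|17)=-1; sign (−1)^0·-1^4·-1^3 = -1.
(a,b)_11: α=2, u≡9; β=1, v≡1 (mod 11); (9|11)=+1, (1|11)=+1; sign (−1)^0·+1^1·+1^2 = +1.
(a,b)_29: α=2, u≡27; β=1, v≡24 (mod 29); (27|29)=-1, (24|29)=+1; sign (−1)^0·-1^1·+1^2 = -1.
(a,b)_5: α=-4, u≡3; β=-3, v≡1 (mod 5); (3|5)=-1, (1|5)=+1; sign (−1)^0·-1^-3·+1^-4 = -1.
(a,b)_3: α=0, u≡1; β=2, v≡2 (mod 3); (1|3)=+1, (2|3)=-1; sign (−1)^0·+1^2·-1^0 = +1.
(a,b)_13: α=5, u≡5; β=1, v≡2 (mod 13); (5|13)=-1, (2|13)=-1; sign (−1)^0·-1^1·-1^5 = +1.
|Ram(-1547, -41470)| = 6, even; anisotropic at {2, 5, 7, 17, 29, ∞}.

[2, 5, 7, 17, 29, inf]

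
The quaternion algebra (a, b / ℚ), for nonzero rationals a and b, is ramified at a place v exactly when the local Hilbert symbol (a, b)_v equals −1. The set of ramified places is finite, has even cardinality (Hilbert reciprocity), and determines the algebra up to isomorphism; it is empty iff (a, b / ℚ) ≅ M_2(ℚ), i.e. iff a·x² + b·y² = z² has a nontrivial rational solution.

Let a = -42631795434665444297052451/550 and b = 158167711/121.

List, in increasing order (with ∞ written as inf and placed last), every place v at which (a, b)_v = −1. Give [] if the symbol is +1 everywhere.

(a, b) ≡ (-767602, 188071) mod (ℚ^×)²; places V = {2, 5, 11, 13, 17, 23, 29, 37, 41, ∞}.
(a,b)_2: α=-1, β=0; u≡7, v≡7 (mod 8); ε(u)ε(v)=1·1, αω(v)=-1·0, βω(u)=0·0; sum ≡ 1  ⇒  -1.
(a,b)_17: α=4, u≡16; β=1, v≡1 (mod 17); (16|17)=+1, (1|17)=+1; sign (−1)^0·+1^1·+1^4 = +1.
(a,b)_5: α=-2, u≡2; β=0, v≡1 (mod 5); (2|5)=-1, (1|5)=+1; sign (−1)^0·-1^0·+1^-2 = +1.
(a,b)_37: α=3, u≡1; β=1, v≡23 (mod 37); (1|37)=+1, (23|37)=-1; sign (−1)^0·+1^1·-1^3 = -1.
(a,b)_11: α=-1, u≡8; β=-2, v≡9 (mod 11); (8|11)=-1, (9|11)=+1; sign (−1)^0·-1^-2·+1^-1 = +1.
(a,b)_13: α=4, u≡9; β=1, v≡2 (mod 13); (9|13)=+1, (2|13)=-1; sign (−1)^0·+1^1·-1^4 = +1.
(a,b)_29: α=4, u≡24; β=2, v≡7 (mod 29); (24|29)=+1, (7|29)=+1; sign (−1)^0·+1^2·+1^4 = +1.
(a,b)_23: α=3, u≡11; β=1, v≡3 (mod 23); (11|23)=-1, (3|23)=+1; sign (−1)^1·-1^1·+1^3 = +1.
(a,b)_41: α=1, u≡38; β=0, v≡40 (mod 41); (38|41)=-1, (40|41)=+1; sign (−1)^0·-1^0·+1^1 = +1.
(a,b)_∞: sgn(-767602)=−, sgn(188071)=+, so +1.
Ram(-767602, 188071) = {2, 37}; no ℚ_2-point on the conic.

[2, 37]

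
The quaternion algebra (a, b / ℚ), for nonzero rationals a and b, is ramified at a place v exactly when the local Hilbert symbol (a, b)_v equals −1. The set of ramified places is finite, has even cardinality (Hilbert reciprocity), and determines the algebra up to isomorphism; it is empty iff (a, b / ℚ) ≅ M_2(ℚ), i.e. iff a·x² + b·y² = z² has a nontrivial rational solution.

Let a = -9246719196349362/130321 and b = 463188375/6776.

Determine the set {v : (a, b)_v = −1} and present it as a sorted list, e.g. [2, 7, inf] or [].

[5, 7, 13, 23]

(a, b) ≡ (-2, 355810) mod (ℚ^×)²; places V = {2, 3, 5, 7, 11, 13, 17, 19, 23, ∞}.
(a,b)_23: α=2, u≡19; β=1, v≡22 (mod 23); (19|23)=-1, (22|23)=-1; sign (−1)^0·-1^1·-1^2 = -1.
(a,b)_19: α=-4, u≡9; β=0, v≡4 (mod 19); (9|19)=+1, (4|19)=+1; sign (−1)^0·+1^0·+1^-4 = +1.
(a,b)_11: α=0, u≡5; β=-2, v≡1 (mod 11); (5|11)=+1, (1|11)=+1; sign (−1)^0·+1^-2·+1^0 = +1.
(a,b)_∞: sgn(-2)=−, sgn(355810)=+, so +1.
(a,b)_3: α=2, u≡1; β=6, v≡1 (mod 3); (1|3)=+1, (1|3)=+1; sign (−1)^0·+1^6·+1^2 = +1.
(a,b)_5: α=0, u≡3; β=3, v≡2 (mod 5); (3|5)=-1, (2|5)=-1; sign (−1)^0·-1^3·-1^0 = -1.
(a,b)_17: α=2, u≡1; β=1, v≡5 (mod 17); (1|17)=+1, (5|17)=-1; sign (−1)^0·+1^1·-1^2 = +1.
(a,b)_2: α=1, β=-3; u≡7, v≡1 (mod 8); ε(u)ε(v)=1·0, αω(v)=1·0, βω(u)=-3·0; sum ≡ 0  ⇒  +1.
(a,b)_7: α=6, u≡5; β=-1, v≡3 (mod 7); (5|7)=-1, (3|7)=-1; sign (−1)^0·-1^-1·-1^6 = -1.
(a,b)_13: α=4, u≡2; β=1, v≡7 (mod 13); (2|13)=-1, (7|13)=-1; sign (−1)^0·-1^1·-1^4 = -1.
|Ram(-2, 355810)| = 4, even; anisotropic at {5, 7, 13, 23}.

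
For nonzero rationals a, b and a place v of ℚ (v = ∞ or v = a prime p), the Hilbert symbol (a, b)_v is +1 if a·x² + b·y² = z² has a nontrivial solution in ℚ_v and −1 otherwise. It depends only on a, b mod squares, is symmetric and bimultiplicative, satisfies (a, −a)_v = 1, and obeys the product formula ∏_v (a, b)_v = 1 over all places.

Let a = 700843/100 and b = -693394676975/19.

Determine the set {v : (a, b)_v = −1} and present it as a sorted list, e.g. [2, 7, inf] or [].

Mod squares: a ≡ 4147, b ≡ -10754692949. Check v ∈ {∞, 2, 5, 7, 11, 13, 17, 19, 29, 31, 37}.
v=13: a=13^3·(≡8), b=13^1·(≡5) mod 13; (8|13)=-1, (5|13)=-1; (−1)^{3·1·6}·(-1)^1·(-1)^3 = +1.
v=29: a=29^1·(≡3), b=29^1·(≡14) mod 29; (3|29)=-1, (14|29)=-1; (−1)^{1·1·14}·(-1)^1·(-1)^1 = +1.
v=2: v_2(a)=-2, v_2(b)=0; units ≡ 3, 3 (mod 8); ε·ε+αω+βω = 1·1+-2·1+0·1 ≡ 1  ⇒  (a,b)_2 = -1.
v=11: a=11^1·(≡1), b=11^1·(≡9) mod 11; (1|11)=+1, (9|11)=+1; (−1)^{1·1·5}·(+1)^1·(+1)^1 = -1.
v=∞: 4147 > 0 and -10754692949 < 0  ⇒  (a,b)_∞ = +1.
v=7: a=7^0·(≡5), b=7^3·(≡3) mod 7; (5|7)=-1, (3|7)=-1; (−1)^{0·3·3}·(-1)^3·(-1)^0 = -1.
v=31: a=31^0·(≡17), b=31^1·(≡1) mod 31; (17|31)=-1, (1|31)=+1; (−1)^{0·1·15}·(-1)^1·(+1)^0 = -1.
v=19: a=19^0·(≡17), b=19^-1·(≡2) mod 19; (17|19)=+1, (2|19)=-1; (−1)^{0·-1·9}·(+1)^-1·(-1)^0 = +1.
v=37: a=37^0·(≡1), b=37^1·(≡5) mod 37; (1|37)=+1, (5|37)=-1; (−1)^{0·1·18}·(+1)^1·(-1)^0 = +1.
v=17: a=17^0·(≡8), b=17^1·(≡11) mod 17; (8|17)=+1, (11|17)=-1; (−1)^{0·1·8}·(+1)^1·(-1)^0 = +1.
v=5: a=5^-2·(≡2), b=5^2·(≡4) mod 5; (2|5)=-1, (4|5)=+1; (−1)^{-2·2·2}·(-1)^2·(+1)^-2 = +1.
(4147, -10754692949 / ℚ) ramifies at {2, 7, 11, 31}: a division algebra.

[2, 7, 11, 31]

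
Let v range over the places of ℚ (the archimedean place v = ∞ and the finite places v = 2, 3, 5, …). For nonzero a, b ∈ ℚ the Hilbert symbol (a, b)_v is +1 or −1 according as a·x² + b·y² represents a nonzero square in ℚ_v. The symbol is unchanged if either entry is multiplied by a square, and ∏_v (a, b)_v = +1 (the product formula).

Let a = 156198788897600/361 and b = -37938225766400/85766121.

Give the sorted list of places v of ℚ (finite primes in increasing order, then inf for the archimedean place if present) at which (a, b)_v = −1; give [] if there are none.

Mod squares: a ≡ 351509, b ≡ -1334. Check v ∈ {∞, 2, 3, 5, 7, 17, 19, 23, 29, 31}.
v=23: a=23^1·(≡7), b=23^1·(≡20) mod 23; (7|23)=-1, (20|23)=-1; (−1)^{1·1·11}·(-1)^1·(-1)^1 = -1.
v=7: a=7^0·(≡2), b=7^-6·(≡6) mod 7; (2|7)=+1, (6|7)=-1; (−1)^{0·-6·3}·(+1)^-6·(-1)^0 = +1.
v=3: a=3^0·(≡2), b=3^-6·(≡1) mod 3; (2|3)=-1, (1|3)=+1; (−1)^{0·-6·1}·(-1)^-6·(+1)^0 = +1.
v=17: a=17^3·(≡14), b=17^2·(≡2) mod 17; (14|17)=-1, (2|17)=+1; (−1)^{3·2·8}·(-1)^2·(+1)^3 = +1.
v=5: a=5^2·(≡4), b=5^2·(≡4) mod 5; (4|5)=+1, (4|5)=+1; (−1)^{2·2·2}·(+1)^2·(+1)^2 = +1.
v=31: a=31^3·(≡11), b=31^2·(≡27) mod 31; (11|31)=-1, (27|31)=-1; (−1)^{3·2·15}·(-1)^2·(-1)^3 = -1.
v=2: v_2(a)=6, v_2(b)=13; units ≡ 5, 5 (mod 8); ε·ε+αω+βω = 0·0+6·1+13·1 ≡ 1  ⇒  (a,b)_2 = -1.
v=29: a=29^1·(≡6), b=29^1·(≡3) mod 29; (6|29)=+1, (3|29)=-1; (−1)^{1·1·14}·(+1)^1·(-1)^1 = -1.
v=∞: 351509 > 0 and -1334 < 0  ⇒  (a,b)_∞ = +1.
v=19: a=19^-2·(≡7), b=19^0·(≡18) mod 19; (7|19)=+1, (18|19)=-1; (−1)^{-2·0·9}·(+1)^0·(-1)^-2 = +1.
|Ram(351509, -1334)| = 4, even; anisotropic at {2, 23, 29, 31}.

[2, 23, 29, 31]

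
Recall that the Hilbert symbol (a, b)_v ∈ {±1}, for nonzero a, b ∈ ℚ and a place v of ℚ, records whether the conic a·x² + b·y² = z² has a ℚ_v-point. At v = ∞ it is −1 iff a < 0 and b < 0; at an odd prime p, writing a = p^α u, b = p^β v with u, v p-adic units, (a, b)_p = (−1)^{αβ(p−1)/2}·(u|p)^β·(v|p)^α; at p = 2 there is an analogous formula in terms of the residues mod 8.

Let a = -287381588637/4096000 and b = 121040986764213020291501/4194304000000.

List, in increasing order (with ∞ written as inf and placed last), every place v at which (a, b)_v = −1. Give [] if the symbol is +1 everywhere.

[2, 3, 11, 29]

Mod squares: a ≡ -9570, b ≡ 29. Check v ∈ {∞, 2, 3, 5, 11, 13, 29, 31, 43}.
v=43: a=43^2·(≡8), b=43^2·(≡3) mod 43; (8|43)=-1, (3|43)=-1; (−1)^{2·2·21}·(-1)^2·(-1)^2 = +1.
v=29: a=29^1·(≡15), b=29^5·(≡23) mod 29; (15|29)=-1, (23|29)=+1; (−1)^{1·5·14}·(-1)^5·(+1)^1 = -1.
v=3: a=3^1·(≡2), b=3^0·(≡2) mod 3; (2|3)=-1, (2|3)=-1; (−1)^{1·0·1}·(-1)^0·(-1)^1 = -1.
v=13: a=13^2·(≡2), b=13^4·(≡3) mod 13; (2|13)=-1, (3|13)=+1; (−1)^{2·4·6}·(-1)^4·(+1)^2 = +1.
v=11: a=11^1·(≡7), b=11^2·(≡2) mod 11; (7|11)=-1, (2|11)=-1; (−1)^{1·2·5}·(-1)^2·(-1)^1 = -1.
v=∞: -9570 < 0 and 29 > 0  ⇒  (a,b)_∞ = +1.
v=5: a=5^-3·(≡1), b=5^-6·(≡1) mod 5; (1|5)=+1, (1|5)=+1; (−1)^{-3·-6·2}·(+1)^-6·(+1)^-3 = +1.
v=31: a=31^2·(≡4), b=31^4·(≡13) mod 31; (4|31)=+1, (13|31)=-1; (−1)^{2·4·15}·(+1)^4·(-1)^2 = +1.
v=2: v_2(a)=-15, v_2(b)=-28; units ≡ 7, 5 (mod 8); ε·ε+αω+βω = 1·0+-15·1+-28·0 ≡ 1  ⇒  (a,b)_2 = -1.
Ram(-9570, 29) = {2, 3, 11, 29}; no ℚ_2-point on the conic.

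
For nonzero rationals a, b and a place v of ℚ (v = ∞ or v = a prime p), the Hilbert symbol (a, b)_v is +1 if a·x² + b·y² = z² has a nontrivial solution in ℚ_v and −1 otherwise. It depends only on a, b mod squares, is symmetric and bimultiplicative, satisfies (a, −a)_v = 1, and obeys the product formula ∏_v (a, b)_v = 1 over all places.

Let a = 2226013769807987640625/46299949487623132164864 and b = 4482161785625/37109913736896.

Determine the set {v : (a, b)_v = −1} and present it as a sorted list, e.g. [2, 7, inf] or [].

Mod squares: a ≡ 11, b ≡ 187. Check v ∈ {∞, 2, 3, 5, 7, 11, 13, 17, 19, 23, 29, 47}.
v=7: a=7^-4·(≡4), b=7^-2·(≡6) mod 7; (4|7)=+1, (6|7)=-1; (−1)^{-4·-2·3}·(+1)^-2·(-1)^-4 = +1.
v=29: a=29^-8·(≡18), b=29^-4·(≡16) mod 29; (18|29)=-1, (16|29)=+1; (−1)^{-8·-4·14}·(-1)^-4·(+1)^-8 = +1.
v=3: a=3^-4·(≡2), b=3^-2·(≡1) mod 3; (2|3)=-1, (1|3)=+1; (−1)^{-4·-2·1}·(-1)^-2·(+1)^-4 = +1.
v=17: a=17^2·(≡6), b=17^1·(≡11) mod 17; (6|17)=-1, (11|17)=-1; (−1)^{2·1·8}·(-1)^1·(-1)^2 = -1.
v=11: a=11^-1·(≡5), b=11^-1·(≡2) mod 11; (5|11)=+1, (2|11)=-1; (−1)^{-1·-1·5}·(+1)^-1·(-1)^-1 = +1.
v=2: v_2(a)=-8, v_2(b)=-6; units ≡ 3, 3 (mod 8); ε·ε+αω+βω = 1·1+-8·1+-6·1 ≡ 1  ⇒  (a,b)_2 = -1.
v=5: a=5^6·(≡1), b=5^4·(≡2) mod 5; (1|5)=+1, (2|5)=-1; (−1)^{6·4·2}·(+1)^4·(-1)^6 = +1.
v=23: a=23^4·(≡14), b=23^2·(≡4) mod 23; (14|23)=-1, (4|23)=+1; (−1)^{4·2·11}·(-1)^2·(+1)^4 = +1.
v=47: a=47^4·(≡30), b=47^2·(≡41) mod 47; (30|47)=-1, (41|47)=-1; (−1)^{4·2·23}·(-1)^2·(-1)^4 = +1.
v=13: a=13^-2·(≡2), b=13^-2·(≡8) mod 13; (2|13)=-1, (8|13)=-1; (−1)^{-2·-2·6}·(-1)^-2·(-1)^-2 = +1.
v=19: a=19^2·(≡16), b=19^2·(≡6) mod 19; (16|19)=+1, (6|19)=+1; (−1)^{2·2·9}·(+1)^2·(+1)^2 = +1.
v=∞: 11 > 0 and 187 > 0  ⇒  (a,b)_∞ = +1.
|Ram(11, 187)| = 2, even; anisotropic at {2, 17}.

[2, 17]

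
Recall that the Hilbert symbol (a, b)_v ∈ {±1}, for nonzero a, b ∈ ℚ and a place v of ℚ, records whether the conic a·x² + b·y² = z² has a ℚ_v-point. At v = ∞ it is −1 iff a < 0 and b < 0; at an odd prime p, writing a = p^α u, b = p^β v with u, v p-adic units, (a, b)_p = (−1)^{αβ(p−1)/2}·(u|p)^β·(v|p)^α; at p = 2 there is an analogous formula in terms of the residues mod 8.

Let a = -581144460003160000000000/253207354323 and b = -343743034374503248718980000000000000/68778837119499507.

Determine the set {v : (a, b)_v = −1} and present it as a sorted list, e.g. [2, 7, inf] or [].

[3, 5, 17, inf]

Mod squares: a ≡ -1173, b ≡ -435. Check v ∈ {∞, 2, 3, 5, 7, 11, 13, 17, 19, 23, 29}.
v=3: a=3^-1·(≡2), b=3^-5·(≡2) mod 3; (2|3)=-1, (2|3)=-1; (−1)^{-1·-5·1}·(-1)^-5·(-1)^-1 = -1.
v=19: a=19^0·(≡1), b=19^2·(≡2) mod 19; (1|19)=+1, (2|19)=-1; (−1)^{0·2·9}·(+1)^2·(-1)^0 = +1.
v=7: a=7^-8·(≡5), b=7^-12·(≡3) mod 7; (5|7)=-1, (3|7)=-1; (−1)^{-8·-12·3}·(-1)^-12·(-1)^-8 = +1.
v=13: a=13^0·(≡1), b=13^-2·(≡2) mod 13; (1|13)=+1, (2|13)=-1; (−1)^{0·-2·6}·(+1)^-2·(-1)^0 = +1.
v=11: a=11^-4·(≡4), b=11^-2·(≡5) mod 11; (4|11)=+1, (5|11)=+1; (−1)^{-4·-2·5}·(+1)^-2·(+1)^-4 = +1.
v=5: a=5^10·(≡2), b=5^13·(≡2) mod 5; (2|5)=-1, (2|5)=-1; (−1)^{10·13·2}·(-1)^13·(-1)^10 = -1.
v=17: a=17^5·(≡13), b=17^8·(≡12) mod 17; (13|17)=+1, (12|17)=-1; (−1)^{5·8·8}·(+1)^8·(-1)^5 = -1.
v=∞: -1173 < 0 and -435 < 0  ⇒  (a,b)_∞ = -1.
v=29: a=29^2·(≡28), b=29^3·(≡21) mod 29; (28|29)=+1, (21|29)=-1; (−1)^{2·3·14}·(+1)^3·(-1)^2 = +1.
v=2: v_2(a)=12, v_2(b)=14; units ≡ 3, 5 (mod 8); ε·ε+αω+βω = 1·0+12·1+14·1 ≡ 0  ⇒  (a,b)_2 = +1.
v=23: a=23^3·(≡1), b=23^4·(≡13) mod 23; (1|23)=+1, (13|23)=+1; (−1)^{3·4·11}·(+1)^4·(+1)^3 = +1.
|Ram(-1173, -435)| = 4, even; anisotropic at {3, 5, 17, ∞}.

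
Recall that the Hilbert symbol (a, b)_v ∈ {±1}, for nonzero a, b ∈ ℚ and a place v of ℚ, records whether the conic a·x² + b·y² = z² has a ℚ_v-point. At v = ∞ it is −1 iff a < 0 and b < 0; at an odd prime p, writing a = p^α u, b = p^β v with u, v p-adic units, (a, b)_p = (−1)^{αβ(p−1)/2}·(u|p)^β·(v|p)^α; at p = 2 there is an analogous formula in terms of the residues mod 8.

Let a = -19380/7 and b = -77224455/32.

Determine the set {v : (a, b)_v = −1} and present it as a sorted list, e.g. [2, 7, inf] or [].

Mod squares: a ≡ -33915, b ≡ -17160990. Check v ∈ {∞, 2, 3, 5, 7, 11, 17, 19, 23}.
v=17: a=17^1·(≡12), b=17^1·(≡14) mod 17; (12|17)=-1, (14|17)=-1; (−1)^{1·1·8}·(-1)^1·(-1)^1 = +1.
v=3: a=3^1·(≡2), b=3^3·(≡1) mod 3; (2|3)=-1, (1|3)=+1; (−1)^{1·3·1}·(-1)^3·(+1)^1 = +1.
v=2: v_2(a)=2, v_2(b)=-5; units ≡ 5, 1 (mod 8); ε·ε+αω+βω = 0·0+2·0+-5·1 ≡ 1  ⇒  (a,b)_2 = -1.
v=7: a=7^-1·(≡3), b=7^1·(≡3) mod 7; (3|7)=-1, (3|7)=-1; (−1)^{-1·1·3}·(-1)^1·(-1)^-1 = -1.
v=∞: -33915 < 0 and -17160990 < 0  ⇒  (a,b)_∞ = -1.
v=11: a=11^0·(≡5), b=11^1·(≡7) mod 11; (5|11)=+1, (7|11)=-1; (−1)^{0·1·5}·(+1)^1·(-1)^0 = +1.
v=5: a=5^1·(≡2), b=5^1·(≡2) mod 5; (2|5)=-1, (2|5)=-1; (−1)^{1·1·2}·(-1)^1·(-1)^1 = +1.
v=23: a=23^0·(≡21), b=23^1·(≡18) mod 23; (21|23)=-1, (18|23)=+1; (−1)^{0·1·11}·(-1)^1·(+1)^0 = -1.
v=19: a=19^1·(≡9), b=19^1·(≡10) mod 19; (9|19)=+1, (10|19)=-1; (−1)^{1·1·9}·(+1)^1·(-1)^1 = +1.
|Ram(-33915, -17160990)| = 4, even; anisotropic at {2, 7, 23, ∞}.

[2, 7, 23, inf]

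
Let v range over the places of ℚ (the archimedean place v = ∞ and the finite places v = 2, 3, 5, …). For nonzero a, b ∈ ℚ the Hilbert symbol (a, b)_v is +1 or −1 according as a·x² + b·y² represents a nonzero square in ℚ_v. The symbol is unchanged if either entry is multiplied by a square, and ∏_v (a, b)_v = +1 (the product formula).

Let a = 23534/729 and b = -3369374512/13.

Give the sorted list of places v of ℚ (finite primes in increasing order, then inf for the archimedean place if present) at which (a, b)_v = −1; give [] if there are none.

[7, 29, 37, 53]

Mod squares: a ≡ 14, b ≡ -5175079. Check v ∈ {∞, 2, 3, 7, 13, 23, 29, 37, 41, 53}.
v=2: v_2(a)=1, v_2(b)=4; units ≡ 7, 1 (mod 8); ε·ε+αω+βω = 1·0+1·0+4·0 ≡ 0  ⇒  (a,b)_2 = +1.
v=3: a=3^-6·(≡2), b=3^0·(≡2) mod 3; (2|3)=-1, (2|3)=-1; (−1)^{-6·0·1}·(-1)^0·(-1)^-6 = +1.
v=37: a=37^0·(≡20), b=37^1·(≡3) mod 37; (20|37)=-1, (3|37)=+1; (−1)^{0·1·18}·(-1)^1·(+1)^0 = -1.
v=29: a=29^0·(≡11), b=29^1·(≡12) mod 29; (11|29)=-1, (12|29)=-1; (−1)^{0·1·14}·(-1)^1·(-1)^0 = -1.
v=53: a=53^0·(≡8), b=53^1·(≡6) mod 53; (8|53)=-1, (6|53)=+1; (−1)^{0·1·26}·(-1)^1·(+1)^0 = -1.
v=13: a=13^0·(≡4), b=13^-1·(≡3) mod 13; (4|13)=+1, (3|13)=+1; (−1)^{0·-1·6}·(+1)^-1·(+1)^0 = +1.
v=41: a=41^2·(≡3), b=41^0·(≡9) mod 41; (3|41)=-1, (9|41)=+1; (−1)^{2·0·20}·(-1)^0·(+1)^2 = +1.
v=23: a=23^0·(≡19), b=23^2·(≡3) mod 23; (19|23)=-1, (3|23)=+1; (−1)^{0·2·11}·(-1)^2·(+1)^0 = +1.
v=7: a=7^1·(≡2), b=7^1·(≡1) mod 7; (2|7)=+1, (1|7)=+1; (−1)^{1·1·3}·(+1)^1·(+1)^1 = -1.
v=∞: 14 > 0 and -5175079 < 0  ⇒  (a,b)_∞ = +1.
Ram(14, -5175079) = {7, 29, 37, 53}; no ℚ_7-point on the conic.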